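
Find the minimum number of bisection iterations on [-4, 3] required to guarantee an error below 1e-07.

We need (b-a)/2^n ≤ 1e-07
(3 - (-4))/2^n ≤ 1e-07
7/2^n ≤ 1e-07
2^n ≥ 70000000
n ≥ log₂(70000000) = 26.06
n ≥ 27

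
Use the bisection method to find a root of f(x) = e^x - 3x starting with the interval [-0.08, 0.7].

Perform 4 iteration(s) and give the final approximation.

f(x) = e^x - 3x
Initial interval: [-0.08, 0.7]

Iteration 1:
  c_1 = (-0.080000 + 0.700000)/2 = 0.310000
  f(c_1) = f(0.310000) = 0.433425
  f(a) × f(c) ≥ 0, new interval: [0.310000, 0.700000]
Iteration 2:
  c_2 = (0.310000 + 0.700000)/2 = 0.505000
  f(c_2) = f(0.505000) = 0.141986
  f(a) × f(c) ≥ 0, new interval: [0.505000, 0.700000]
Iteration 3:
  c_3 = (0.505000 + 0.700000)/2 = 0.602500
  f(c_3) = f(0.602500) = 0.019180
  f(a) × f(c) ≥ 0, new interval: [0.602500, 0.700000]
Iteration 4:
  c_4 = (0.602500 + 0.700000)/2 = 0.651250
  f(c_4) = f(0.651250) = -0.035813
  f(a) × f(c) < 0, new interval: [0.602500, 0.651250]

After 4 iteration(s), the approximation is c_4 = 0.651250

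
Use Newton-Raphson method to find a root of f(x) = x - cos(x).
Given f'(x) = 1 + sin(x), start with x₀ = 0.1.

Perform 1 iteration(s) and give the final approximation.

f(x) = x - cos(x)
f'(x) = 1 + sin(x)
x₀ = 0.1

Newton-Raphson formula: x_{n+1} = x_n - f(x_n)/f'(x_n)

Iteration 1:
  f(0.100000) = -0.895004
  f'(0.100000) = 1.099833
  x_1 = 0.100000 - (-0.895004)/1.099833 = 0.913763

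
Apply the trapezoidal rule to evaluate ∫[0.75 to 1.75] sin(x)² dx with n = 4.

f(x) = sin(x)²
a = 0.75, b = 1.75, n = 4
h = (b - a)/n = 0.250000

Trapezoidal rule: (h/2)[f(x₀) + 2f(x₁) + 2f(x₂) + ... + f(xₙ)]

x_0 = 0.7500, f(x_0) = 0.464631, coefficient = 1
x_1 = 1.0000, f(x_1) = 0.708073, coefficient = 2
x_2 = 1.2500, f(x_2) = 0.900572, coefficient = 2
x_3 = 1.5000, f(x_3) = 0.994996, coefficient = 2
x_4 = 1.7500, f(x_4) = 0.968228, coefficient = 1

I ≈ (0.250000/2) × 6.640143 = 0.830018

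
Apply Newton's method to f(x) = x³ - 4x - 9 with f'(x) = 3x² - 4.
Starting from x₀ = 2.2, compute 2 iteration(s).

f(x) = x³ - 4x - 9
f'(x) = 3x² - 4
x₀ = 2.2

Newton-Raphson formula: x_{n+1} = x_n - f(x_n)/f'(x_n)

Iteration 1:
  f(2.200000) = -7.152000
  f'(2.200000) = 10.520000
  x_1 = 2.200000 - (-7.152000)/10.520000 = 2.879848
Iteration 2:
  f(2.879848) = 3.364696
  f'(2.879848) = 20.880572
  x_2 = 2.879848 - 3.364696/20.880572 = 2.718708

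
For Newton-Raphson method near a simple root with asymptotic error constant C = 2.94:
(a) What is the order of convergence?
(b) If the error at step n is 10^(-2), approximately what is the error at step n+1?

(a) Newton-Raphson has quadratic (order 2) convergence near simple roots.
    This means |e_{n+1}| ≈ C|e_n|².

(b) With |e_n| = 10^(-2) and C = 2.94:
    |e_{n+1}| ≈ 2.94 × (10^(-2))² = 2.94 × 10^(-4)

(a) 2 (quadratic); (b) |e_{n+1}| ≈ 2.940e-04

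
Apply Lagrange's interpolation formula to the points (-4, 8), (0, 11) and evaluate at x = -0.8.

Lagrange interpolation formula:
P(x) = Σ yᵢ × Lᵢ(x)
where Lᵢ(x) = Π_{j≠i} (x - xⱼ)/(xᵢ - xⱼ)

L_0(-0.8) = (-0.8 - 0)/(-4 - 0) = 0.200000
L_1(-0.8) = (-0.8 - (-4))/(0 - (-4)) = 0.800000

P(-0.8) = 8×L_0(-0.8) + 11×L_1(-0.8)
P(-0.8) = 10.400000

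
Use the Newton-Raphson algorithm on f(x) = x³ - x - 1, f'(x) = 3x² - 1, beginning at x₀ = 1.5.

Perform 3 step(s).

f(x) = x³ - x - 1
f'(x) = 3x² - 1
x₀ = 1.5

Newton-Raphson formula: x_{n+1} = x_n - f(x_n)/f'(x_n)

Iteration 1:
  f(1.500000) = 0.875000
  f'(1.500000) = 5.750000
  x_1 = 1.500000 - 0.875000/5.750000 = 1.347826
Iteration 2:
  f(1.347826) = 0.100682
  f'(1.347826) = 4.449905
  x_2 = 1.347826 - 0.100682/4.449905 = 1.325200
Iteration 3:
  f(1.325200) = 0.002058
  f'(1.325200) = 4.268468
  x_3 = 1.325200 - 0.002058/4.268468 = 1.324718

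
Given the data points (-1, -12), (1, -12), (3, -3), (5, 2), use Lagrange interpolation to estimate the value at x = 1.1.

Lagrange interpolation formula:
P(x) = Σ yᵢ × Lᵢ(x)
where Lᵢ(x) = Π_{j≠i} (x - xⱼ)/(xᵢ - xⱼ)

L_0(1.1) = (1.1 - 1)/(-1 - 1) × (1.1 - 3)/(-1 - 3) × (1.1 - 5)/(-1 - 5) = -0.015438
L_1(1.1) = (1.1 - (-1))/(1 - (-1)) × (1.1 - 3)/(1 - 3) × (1.1 - 5)/(1 - 5) = 0.972562
L_2(1.1) = (1.1 - (-1))/(3 - (-1)) × (1.1 - 1)/(3 - 1) × (1.1 - 5)/(3 - 5) = 0.051188
L_3(1.1) = (1.1 - (-1))/(5 - (-1)) × (1.1 - 1)/(5 - 1) × (1.1 - 3)/(5 - 3) = -0.008313

P(1.1) = (-12)×L_0(1.1) + (-12)×L_1(1.1) + (-3)×L_2(1.1) + 2×L_3(1.1)
P(1.1) = -11.655687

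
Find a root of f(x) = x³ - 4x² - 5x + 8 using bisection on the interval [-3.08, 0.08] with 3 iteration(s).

f(x) = x³ - 4x² - 5x + 8
Initial interval: [-3.08, 0.08]

Iteration 1:
  c_1 = (-3.080000 + 0.080000)/2 = -1.500000
  f(c_1) = f(-1.500000) = 3.125000
  f(a) × f(c) < 0, new interval: [-3.080000, -1.500000]
Iteration 2:
  c_2 = (-3.080000 + (-1.500000))/2 = -2.290000
  f(c_2) = f(-2.290000) = -13.535389
  f(a) × f(c) ≥ 0, new interval: [-2.290000, -1.500000]
Iteration 3:
  c_3 = (-2.290000 + (-1.500000))/2 = -1.895000
  f(c_3) = f(-1.895000) = -3.694092
  f(a) × f(c) ≥ 0, new interval: [-1.895000, -1.500000]

After 3 iteration(s), the approximation is c_3 = -1.895000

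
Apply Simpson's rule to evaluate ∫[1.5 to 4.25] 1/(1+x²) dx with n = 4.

f(x) = 1/(1+x²)
a = 1.5, b = 4.25, n = 4
h = (b - a)/n = 0.687500

Simpson's rule: (h/3)[f(x₀) + 4f(x₁) + 2f(x₂) + ... + f(xₙ)]

x_0 = 1.5000, f(x_0) = 0.307692, coefficient = 1
x_1 = 2.1875, f(x_1) = 0.172856, coefficient = 4
x_2 = 2.8750, f(x_2) = 0.107926, coefficient = 2
x_3 = 3.5625, f(x_3) = 0.073039, coefficient = 4
x_4 = 4.2500, f(x_4) = 0.052459, coefficient = 1

I ≈ (0.687500/3) × 1.559582 = 0.357404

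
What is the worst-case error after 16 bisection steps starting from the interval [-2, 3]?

Bisection error bound: |error| ≤ (b-a)/2^n
|error| ≤ (3 - (-2))/2^16 = 5/2^16
|error| ≤ 0.0000762939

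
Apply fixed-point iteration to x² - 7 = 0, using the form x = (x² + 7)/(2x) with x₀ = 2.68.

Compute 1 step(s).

Equation: x² - 7 = 0
Fixed-point form: x = (x² + 7)/(2x)
x₀ = 2.68

x_1 = g(2.680000) = 2.645970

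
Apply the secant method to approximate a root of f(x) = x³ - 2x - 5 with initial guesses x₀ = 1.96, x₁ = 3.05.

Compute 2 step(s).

f(x) = x³ - 2x - 5
x₀ = 1.96, x₁ = 3.05

Secant formula: x_{n+1} = x_n - f(x_n)(x_n - x_{n-1})/(f(x_n) - f(x_{n-1}))

Iteration 1:
  f(1.960000) = -1.390464
  f(3.050000) = 17.272625
  x_2 = 3.050000 - 17.272625×(3.050000 - 1.960000)/(17.272625 - (-1.390464))
       = 2.041209
Iteration 2:
  f(3.050000) = 17.272625
  f(2.041209) = -0.577654
  x_3 = 2.041209 - (-0.577654)×(2.041209 - 3.050000)/(-0.577654 - 17.272625)
       = 2.073854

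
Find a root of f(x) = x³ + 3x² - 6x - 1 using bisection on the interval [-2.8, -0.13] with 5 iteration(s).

f(x) = x³ + 3x² - 6x - 1
Initial interval: [-2.8, -0.13]

Iteration 1:
  c_1 = (-2.800000 + (-0.130000))/2 = -1.465000
  f(c_1) = f(-1.465000) = 11.084455
  f(a) × f(c) ≥ 0, new interval: [-1.465000, -0.130000]
Iteration 2:
  c_2 = (-1.465000 + (-0.130000))/2 = -0.797500
  f(c_2) = f(-0.797500) = 5.185804
  f(a) × f(c) ≥ 0, new interval: [-0.797500, -0.130000]
Iteration 3:
  c_3 = (-0.797500 + (-0.130000))/2 = -0.463750
  f(c_3) = f(-0.463750) = 2.327956
  f(a) × f(c) ≥ 0, new interval: [-0.463750, -0.130000]
Iteration 4:
  c_4 = (-0.463750 + (-0.130000))/2 = -0.296875
  f(c_4) = f(-0.296875) = 1.019489
  f(a) × f(c) ≥ 0, new interval: [-0.296875, -0.130000]
Iteration 5:
  c_5 = (-0.296875 + (-0.130000))/2 = -0.213438
  f(c_5) = f(-0.213438) = 0.407568
  f(a) × f(c) ≥ 0, new interval: [-0.213438, -0.130000]

After 5 iteration(s), the approximation is c_5 = -0.213438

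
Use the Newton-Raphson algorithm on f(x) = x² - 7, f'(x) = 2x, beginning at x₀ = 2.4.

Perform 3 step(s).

f(x) = x² - 7
f'(x) = 2x
x₀ = 2.4

Newton-Raphson formula: x_{n+1} = x_n - f(x_n)/f'(x_n)

Iteration 1:
  f(2.400000) = -1.240000
  f'(2.400000) = 4.800000
  x_1 = 2.400000 - (-1.240000)/4.800000 = 2.658333
Iteration 2:
  f(2.658333) = 0.066736
  f'(2.658333) = 5.316667
  x_2 = 2.658333 - 0.066736/5.316667 = 2.645781
Iteration 3:
  f(2.645781) = 0.000158
  f'(2.645781) = 5.291562
  x_3 = 2.645781 - 0.000158/5.291562 = 2.645751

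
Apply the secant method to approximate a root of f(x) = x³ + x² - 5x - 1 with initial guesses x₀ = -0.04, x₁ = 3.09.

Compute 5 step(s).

f(x) = x³ + x² - 5x - 1
x₀ = -0.04, x₁ = 3.09

Secant formula: x_{n+1} = x_n - f(x_n)(x_n - x_{n-1})/(f(x_n) - f(x_{n-1}))

Iteration 1:
  f(-0.040000) = -0.798464
  f(3.090000) = 22.601729
  x_2 = 3.090000 - 22.601729×(3.090000 - (-0.040000))/(22.601729 - (-0.798464))
       = 0.066802
Iteration 2:
  f(3.090000) = 22.601729
  f(0.066802) = -1.329250
  x_3 = 0.066802 - (-1.329250)×(0.066802 - 3.090000)/(-1.329250 - 22.601729)
       = 0.234726
Iteration 3:
  f(0.066802) = -1.329250
  f(0.234726) = -2.105602
  x_4 = 0.234726 - (-2.105602)×(0.234726 - 0.066802)/(-2.105602 - (-1.329250))
       = -0.220713
Iteration 4:
  f(0.234726) = -2.105602
  f(-0.220713) = 0.141528
  x_5 = -0.220713 - 0.141528×(-0.220713 - 0.234726)/(0.141528 - (-2.105602))
       = -0.192029
Iteration 5:
  f(-0.220713) = 0.141528
  f(-0.192029) = -0.010062
  x_6 = -0.192029 - (-0.010062)×(-0.192029 - (-0.220713))/(-0.010062 - 0.141528)
       = -0.193933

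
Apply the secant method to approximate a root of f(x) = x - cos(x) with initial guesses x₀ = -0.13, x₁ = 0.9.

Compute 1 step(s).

f(x) = x - cos(x)
x₀ = -0.13, x₁ = 0.9

Secant formula: x_{n+1} = x_n - f(x_n)(x_n - x_{n-1})/(f(x_n) - f(x_{n-1}))

Iteration 1:
  f(-0.130000) = -1.121562
  f(0.900000) = 0.278390
  x_2 = 0.900000 - 0.278390×(0.900000 - (-0.130000))/(0.278390 - (-1.121562))
       = 0.695177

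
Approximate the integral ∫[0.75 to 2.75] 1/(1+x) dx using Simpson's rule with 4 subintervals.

f(x) = 1/(1+x)
a = 0.75, b = 2.75, n = 4
h = (b - a)/n = 0.500000

Simpson's rule: (h/3)[f(x₀) + 4f(x₁) + 2f(x₂) + ... + f(xₙ)]

x_0 = 0.7500, f(x_0) = 0.571429, coefficient = 1
x_1 = 1.2500, f(x_1) = 0.444444, coefficient = 4
x_2 = 1.7500, f(x_2) = 0.363636, coefficient = 2
x_3 = 2.2500, f(x_3) = 0.307692, coefficient = 4
x_4 = 2.7500, f(x_4) = 0.266667, coefficient = 1

I ≈ (0.500000/3) × 4.573915 = 0.762319
Exact value: 0.762140
Error: 0.000179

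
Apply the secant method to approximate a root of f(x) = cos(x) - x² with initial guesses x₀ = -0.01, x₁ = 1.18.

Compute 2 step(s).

f(x) = cos(x) - x²
x₀ = -0.01, x₁ = 1.18

Secant formula: x_{n+1} = x_n - f(x_n)(x_n - x_{n-1})/(f(x_n) - f(x_{n-1}))

Iteration 1:
  f(-0.010000) = 0.999850
  f(1.180000) = -1.011475
  x_2 = 1.180000 - (-1.011475)×(1.180000 - (-0.010000))/(-1.011475 - 0.999850)
       = 0.581561
Iteration 2:
  f(1.180000) = -1.011475
  f(0.581561) = 0.497393
  x_3 = 0.581561 - 0.497393×(0.581561 - 1.180000)/(0.497393 - (-1.011475))
       = 0.778834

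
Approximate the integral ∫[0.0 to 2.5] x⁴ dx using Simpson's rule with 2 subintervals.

f(x) = x⁴
a = 0.0, b = 2.5, n = 2
h = (b - a)/n = 1.250000

Simpson's rule: (h/3)[f(x₀) + 4f(x₁) + 2f(x₂) + ... + f(xₙ)]

x_0 = 0.0000, f(x_0) = 0.000000, coefficient = 1
x_1 = 1.2500, f(x_1) = 2.441406, coefficient = 4
x_2 = 2.5000, f(x_2) = 39.062500, coefficient = 1

I ≈ (1.250000/3) × 48.828125 = 20.345052
Exact value: 19.531250
Error: 0.813802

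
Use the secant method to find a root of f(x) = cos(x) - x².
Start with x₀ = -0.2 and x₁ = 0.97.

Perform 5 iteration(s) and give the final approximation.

f(x) = cos(x) - x²
x₀ = -0.2, x₁ = 0.97

Secant formula: x_{n+1} = x_n - f(x_n)(x_n - x_{n-1})/(f(x_n) - f(x_{n-1}))

Iteration 1:
  f(-0.200000) = 0.940067
  f(0.970000) = -0.375600
  x_2 = 0.970000 - (-0.375600)×(0.970000 - (-0.200000))/(-0.375600 - 0.940067)
       = 0.635985
Iteration 2:
  f(0.970000) = -0.375600
  f(0.635985) = 0.400010
  x_3 = 0.635985 - 0.400010×(0.635985 - 0.970000)/(0.400010 - (-0.375600))
       = 0.808248
Iteration 3:
  f(0.635985) = 0.400010
  f(0.808248) = 0.037500
  x_4 = 0.808248 - 0.037500×(0.808248 - 0.635985)/(0.037500 - 0.400010)
       = 0.826069
Iteration 4:
  f(0.808248) = 0.037500
  f(0.826069) = -0.004618
  x_5 = 0.826069 - (-0.004618)×(0.826069 - 0.808248)/(-0.004618 - 0.037500)
       = 0.824115
Iteration 5:
  f(0.826069) = -0.004618
  f(0.824115) = 0.000042
  x_6 = 0.824115 - 0.000042×(0.824115 - 0.826069)/(0.000042 - (-0.004618))
       = 0.824132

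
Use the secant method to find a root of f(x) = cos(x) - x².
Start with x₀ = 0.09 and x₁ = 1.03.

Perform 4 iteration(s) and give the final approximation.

f(x) = cos(x) - x²
x₀ = 0.09, x₁ = 1.03

Secant formula: x_{n+1} = x_n - f(x_n)(x_n - x_{n-1})/(f(x_n) - f(x_{n-1}))

Iteration 1:
  f(0.090000) = 0.987853
  f(1.030000) = -0.546081
  x_2 = 1.030000 - (-0.546081)×(1.030000 - 0.090000)/(-0.546081 - 0.987853)
       = 0.695360
Iteration 2:
  f(1.030000) = -0.546081
  f(0.695360) = 0.284298
  x_3 = 0.695360 - 0.284298×(0.695360 - 1.030000)/(0.284298 - (-0.546081))
       = 0.809931
Iteration 3:
  f(0.695360) = 0.284298
  f(0.809931) = 0.033560
  x_4 = 0.809931 - 0.033560×(0.809931 - 0.695360)/(0.033560 - 0.284298)
       = 0.825266
Iteration 4:
  f(0.809931) = 0.033560
  f(0.825266) = -0.002702
  x_5 = 0.825266 - (-0.002702)×(0.825266 - 0.809931)/(-0.002702 - 0.033560)
       = 0.824123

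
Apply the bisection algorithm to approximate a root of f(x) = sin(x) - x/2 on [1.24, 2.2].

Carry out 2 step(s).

f(x) = sin(x) - x/2
Initial interval: [1.24, 2.2]

Iteration 1:
  c_1 = (1.240000 + 2.200000)/2 = 1.720000
  f(c_1) = f(1.720000) = 0.128890
  f(a) × f(c) ≥ 0, new interval: [1.720000, 2.200000]
Iteration 2:
  c_2 = (1.720000 + 2.200000)/2 = 1.960000
  f(c_2) = f(1.960000) = -0.054788
  f(a) × f(c) < 0, new interval: [1.720000, 1.960000]

After 2 iteration(s), the approximation is c_2 = 1.960000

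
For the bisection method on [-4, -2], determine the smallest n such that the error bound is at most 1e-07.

We need (b-a)/2^n ≤ 1e-07
(-2 - (-4))/2^n ≤ 1e-07
2/2^n ≤ 1e-07
2^n ≥ 20000000
n ≥ log₂(20000000) = 24.25
n ≥ 25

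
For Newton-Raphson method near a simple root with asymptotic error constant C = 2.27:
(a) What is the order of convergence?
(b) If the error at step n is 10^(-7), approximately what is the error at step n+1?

(a) Newton-Raphson has quadratic (order 2) convergence near simple roots.
    This means |e_{n+1}| ≈ C|e_n|².

(b) With |e_n| = 10^(-7) and C = 2.27:
    |e_{n+1}| ≈ 2.27 × (10^(-7))² = 2.27 × 10^(-14)

(a) 2 (quadratic); (b) |e_{n+1}| ≈ 2.270e-14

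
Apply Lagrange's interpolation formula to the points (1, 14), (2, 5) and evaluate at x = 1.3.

Lagrange interpolation formula:
P(x) = Σ yᵢ × Lᵢ(x)
where Lᵢ(x) = Π_{j≠i} (x - xⱼ)/(xᵢ - xⱼ)

L_0(1.3) = (1.3 - 2)/(1 - 2) = 0.700000
L_1(1.3) = (1.3 - 1)/(2 - 1) = 0.300000

P(1.3) = 14×L_0(1.3) + 5×L_1(1.3)
P(1.3) = 11.300000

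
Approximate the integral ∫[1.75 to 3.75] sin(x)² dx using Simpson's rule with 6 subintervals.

f(x) = sin(x)²
a = 1.75, b = 3.75, n = 6
h = (b - a)/n = 0.333333

Simpson's rule: (h/3)[f(x₀) + 4f(x₁) + 2f(x₂) + ... + f(xₙ)]

x_0 = 1.7500, f(x_0) = 0.968228, coefficient = 1
x_1 = 2.0833, f(x_1) = 0.759518, coefficient = 4
x_2 = 2.4167, f(x_2) = 0.439675, coefficient = 2
x_3 = 2.7500, f(x_3) = 0.145665, coefficient = 4
x_4 = 3.0833, f(x_4) = 0.003390, coefficient = 2
x_5 = 3.4167, f(x_5) = 0.073776, coefficient = 4
x_6 = 3.7500, f(x_6) = 0.326682, coefficient = 1

I ≈ (0.333333/3) × 6.096879 = 0.677431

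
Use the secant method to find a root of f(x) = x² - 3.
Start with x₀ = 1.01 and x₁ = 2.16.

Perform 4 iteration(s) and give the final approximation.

f(x) = x² - 3
x₀ = 1.01, x₁ = 2.16

Secant formula: x_{n+1} = x_n - f(x_n)(x_n - x_{n-1})/(f(x_n) - f(x_{n-1}))

Iteration 1:
  f(1.010000) = -1.979900
  f(2.160000) = 1.665600
  x_2 = 2.160000 - 1.665600×(2.160000 - 1.010000)/(1.665600 - (-1.979900))
       = 1.634574
Iteration 2:
  f(2.160000) = 1.665600
  f(1.634574) = -0.328167
  x_3 = 1.634574 - (-0.328167)×(1.634574 - 2.160000)/(-0.328167 - 1.665600)
       = 1.721057
Iteration 3:
  f(1.634574) = -0.328167
  f(1.721057) = -0.037961
  x_4 = 1.721057 - (-0.037961)×(1.721057 - 1.634574)/(-0.037961 - (-0.328167))
       = 1.732370
Iteration 4:
  f(1.721057) = -0.037961
  f(1.732370) = 0.001106
  x_5 = 1.732370 - 0.001106×(1.732370 - 1.721057)/(0.001106 - (-0.037961))
       = 1.732050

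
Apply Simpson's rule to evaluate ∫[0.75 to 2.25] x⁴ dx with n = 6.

f(x) = x⁴
a = 0.75, b = 2.25, n = 6
h = (b - a)/n = 0.250000

Simpson's rule: (h/3)[f(x₀) + 4f(x₁) + 2f(x₂) + ... + f(xₙ)]

x_0 = 0.7500, f(x_0) = 0.316406, coefficient = 1
x_1 = 1.0000, f(x_1) = 1.000000, coefficient = 4
x_2 = 1.2500, f(x_2) = 2.441406, coefficient = 2
x_3 = 1.5000, f(x_3) = 5.062500, coefficient = 4
x_4 = 1.7500, f(x_4) = 9.378906, coefficient = 2
x_5 = 2.0000, f(x_5) = 16.000000, coefficient = 4
x_6 = 2.2500, f(x_6) = 25.628906, coefficient = 1

I ≈ (0.250000/3) × 137.835938 = 11.486328
Exact value: 11.485547
Error: 0.000781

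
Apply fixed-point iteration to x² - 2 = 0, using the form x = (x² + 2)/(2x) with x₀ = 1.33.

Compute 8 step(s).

Equation: x² - 2 = 0
Fixed-point form: x = (x² + 2)/(2x)
x₀ = 1.33

x_1 = g(1.330000) = 1.416880
x_2 = g(1.416880) = 1.414216
x_3 = g(1.414216) = 1.414214
x_4 = g(1.414214) = 1.414214
x_5 = g(1.414214) = 1.414214
x_6 = g(1.414214) = 1.414214
x_7 = g(1.414214) = 1.414214
x_8 = g(1.414214) = 1.414214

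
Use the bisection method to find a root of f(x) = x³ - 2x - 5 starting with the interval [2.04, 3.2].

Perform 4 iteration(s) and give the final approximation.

f(x) = x³ - 2x - 5
Initial interval: [2.04, 3.2]

Iteration 1:
  c_1 = (2.040000 + 3.200000)/2 = 2.620000
  f(c_1) = f(2.620000) = 7.744728
  f(a) × f(c) < 0, new interval: [2.040000, 2.620000]
Iteration 2:
  c_2 = (2.040000 + 2.620000)/2 = 2.330000
  f(c_2) = f(2.330000) = 2.989337
  f(a) × f(c) < 0, new interval: [2.040000, 2.330000]
Iteration 3:
  c_3 = (2.040000 + 2.330000)/2 = 2.185000
  f(c_3) = f(2.185000) = 1.061682
  f(a) × f(c) < 0, new interval: [2.040000, 2.185000]
Iteration 4:
  c_4 = (2.040000 + 2.185000)/2 = 2.112500
  f(c_4) = f(2.112500) = 0.202361
  f(a) × f(c) < 0, new interval: [2.040000, 2.112500]

After 4 iteration(s), the approximation is c_4 = 2.112500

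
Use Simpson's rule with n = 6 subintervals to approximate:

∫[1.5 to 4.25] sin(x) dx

f(x) = sin(x)
a = 1.5, b = 4.25, n = 6
h = (b - a)/n = 0.458333

Simpson's rule: (h/3)[f(x₀) + 4f(x₁) + 2f(x₂) + ... + f(xₙ)]

x_0 = 1.5000, f(x_0) = 0.997495, coefficient = 1
x_1 = 1.9583, f(x_1) = 0.925843, coefficient = 4
x_2 = 2.4167, f(x_2) = 0.663080, coefficient = 2
x_3 = 2.8750, f(x_3) = 0.263446, coefficient = 4
x_4 = 3.3333, f(x_4) = -0.190568, coefficient = 2
x_5 = 3.7917, f(x_5) = -0.605245, coefficient = 4
x_6 = 4.2500, f(x_6) = -0.894989, coefficient = 1

I ≈ (0.458333/3) × 3.383703 = 0.516955
Exact value: 0.516825
Error: 0.000130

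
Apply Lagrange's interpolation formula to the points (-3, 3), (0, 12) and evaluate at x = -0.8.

Lagrange interpolation formula:
P(x) = Σ yᵢ × Lᵢ(x)
where Lᵢ(x) = Π_{j≠i} (x - xⱼ)/(xᵢ - xⱼ)

L_0(-0.8) = (-0.8 - 0)/(-3 - 0) = 0.266667
L_1(-0.8) = (-0.8 - (-3))/(0 - (-3)) = 0.733333

P(-0.8) = 3×L_0(-0.8) + 12×L_1(-0.8)
P(-0.8) = 9.600000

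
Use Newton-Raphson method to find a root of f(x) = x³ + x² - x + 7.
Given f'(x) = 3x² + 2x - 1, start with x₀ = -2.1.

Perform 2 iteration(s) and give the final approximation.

f(x) = x³ + x² - x + 7
f'(x) = 3x² + 2x - 1
x₀ = -2.1

Newton-Raphson formula: x_{n+1} = x_n - f(x_n)/f'(x_n)

Iteration 1:
  f(-2.100000) = 4.249000
  f'(-2.100000) = 8.030000
  x_1 = -2.100000 - 4.249000/8.030000 = -2.629141
Iteration 2:
  f(-2.629141) = -1.632101
  f'(-2.629141) = 14.478861
  x_2 = -2.629141 - (-1.632101)/14.478861 = -2.516418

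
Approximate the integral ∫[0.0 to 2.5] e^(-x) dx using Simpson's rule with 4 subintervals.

f(x) = e^(-x)
a = 0.0, b = 2.5, n = 4
h = (b - a)/n = 0.625000

Simpson's rule: (h/3)[f(x₀) + 4f(x₁) + 2f(x₂) + ... + f(xₙ)]

x_0 = 0.0000, f(x_0) = 1.000000, coefficient = 1
x_1 = 0.6250, f(x_1) = 0.535261, coefficient = 4
x_2 = 1.2500, f(x_2) = 0.286505, coefficient = 2
x_3 = 1.8750, f(x_3) = 0.153355, coefficient = 4
x_4 = 2.5000, f(x_4) = 0.082085, coefficient = 1

I ≈ (0.625000/3) × 4.409560 = 0.918658
Exact value: 0.917915
Error: 0.000743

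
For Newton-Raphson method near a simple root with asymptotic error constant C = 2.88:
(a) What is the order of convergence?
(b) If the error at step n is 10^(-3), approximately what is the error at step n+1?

(a) Newton-Raphson has quadratic (order 2) convergence near simple roots.
    This means |e_{n+1}| ≈ C|e_n|².

(b) With |e_n| = 10^(-3) and C = 2.88:
    |e_{n+1}| ≈ 2.88 × (10^(-3))² = 2.88 × 10^(-6)

(a) 2 (quadratic); (b) |e_{n+1}| ≈ 2.880e-06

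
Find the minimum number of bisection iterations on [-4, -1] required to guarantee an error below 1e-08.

We need (b-a)/2^n ≤ 1e-08
(-1 - (-4))/2^n ≤ 1e-08
3/2^n ≤ 1e-08
2^n ≥ 300000000
n ≥ log₂(300000000) = 28.16
n ≥ 29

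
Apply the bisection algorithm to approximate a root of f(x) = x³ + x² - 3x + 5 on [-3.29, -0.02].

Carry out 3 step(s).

f(x) = x³ + x² - 3x + 5
Initial interval: [-3.29, -0.02]

Iteration 1:
  c_1 = (-3.290000 + (-0.020000))/2 = -1.655000
  f(c_1) = f(-1.655000) = 8.170939
  f(a) × f(c) < 0, new interval: [-3.290000, -1.655000]
Iteration 2:
  c_2 = (-3.290000 + (-1.655000))/2 = -2.472500
  f(c_2) = f(-2.472500) = 3.415730
  f(a) × f(c) < 0, new interval: [-3.290000, -2.472500]
Iteration 3:
  c_3 = (-3.290000 + (-2.472500))/2 = -2.881250
  f(c_3) = f(-2.881250) = -1.973638
  f(a) × f(c) ≥ 0, new interval: [-2.881250, -2.472500]

After 3 iteration(s), the approximation is c_3 = -2.881250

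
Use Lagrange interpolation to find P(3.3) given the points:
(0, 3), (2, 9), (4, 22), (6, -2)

Lagrange interpolation formula:
P(x) = Σ yᵢ × Lᵢ(x)
where Lᵢ(x) = Π_{j≠i} (x - xⱼ)/(xᵢ - xⱼ)

L_0(3.3) = (3.3 - 2)/(0 - 2) × (3.3 - 4)/(0 - 4) × (3.3 - 6)/(0 - 6) = -0.051188
L_1(3.3) = (3.3 - 0)/(2 - 0) × (3.3 - 4)/(2 - 4) × (3.3 - 6)/(2 - 6) = 0.389813
L_2(3.3) = (3.3 - 0)/(4 - 0) × (3.3 - 2)/(4 - 2) × (3.3 - 6)/(4 - 6) = 0.723937
L_3(3.3) = (3.3 - 0)/(6 - 0) × (3.3 - 2)/(6 - 2) × (3.3 - 4)/(6 - 4) = -0.062563

P(3.3) = 3×L_0(3.3) + 9×L_1(3.3) + 22×L_2(3.3) + (-2)×L_3(3.3)
P(3.3) = 19.406500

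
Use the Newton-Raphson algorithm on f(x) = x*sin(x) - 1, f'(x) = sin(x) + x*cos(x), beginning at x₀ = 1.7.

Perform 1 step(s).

f(x) = x*sin(x) - 1
f'(x) = sin(x) + x*cos(x)
x₀ = 1.7

Newton-Raphson formula: x_{n+1} = x_n - f(x_n)/f'(x_n)

Iteration 1:
  f(1.700000) = 0.685830
  f'(1.700000) = 0.772629
  x_1 = 1.700000 - 0.685830/0.772629 = 0.812342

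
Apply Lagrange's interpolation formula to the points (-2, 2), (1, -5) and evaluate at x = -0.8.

Lagrange interpolation formula:
P(x) = Σ yᵢ × Lᵢ(x)
where Lᵢ(x) = Π_{j≠i} (x - xⱼ)/(xᵢ - xⱼ)

L_0(-0.8) = (-0.8 - 1)/(-2 - 1) = 0.600000
L_1(-0.8) = (-0.8 - (-2))/(1 - (-2)) = 0.400000

P(-0.8) = 2×L_0(-0.8) + (-5)×L_1(-0.8)
P(-0.8) = -0.800000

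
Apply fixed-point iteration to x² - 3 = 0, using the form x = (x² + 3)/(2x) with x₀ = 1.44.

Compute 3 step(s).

Equation: x² - 3 = 0
Fixed-point form: x = (x² + 3)/(2x)
x₀ = 1.44

x_1 = g(1.440000) = 1.761667
x_2 = g(1.761667) = 1.732300
x_3 = g(1.732300) = 1.732051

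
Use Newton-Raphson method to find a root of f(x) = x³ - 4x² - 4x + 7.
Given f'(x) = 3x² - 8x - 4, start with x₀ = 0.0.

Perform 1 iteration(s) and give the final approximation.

f(x) = x³ - 4x² - 4x + 7
f'(x) = 3x² - 8x - 4
x₀ = 0.0

Newton-Raphson formula: x_{n+1} = x_n - f(x_n)/f'(x_n)

Iteration 1:
  f(0.000000) = 7.000000
  f'(0.000000) = -4.000000
  x_1 = 0.000000 - 7.000000/(-4.000000) = 1.750000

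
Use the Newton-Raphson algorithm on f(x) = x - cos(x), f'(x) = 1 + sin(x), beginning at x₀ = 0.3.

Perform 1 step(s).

f(x) = x - cos(x)
f'(x) = 1 + sin(x)
x₀ = 0.3

Newton-Raphson formula: x_{n+1} = x_n - f(x_n)/f'(x_n)

Iteration 1:
  f(0.300000) = -0.655336
  f'(0.300000) = 1.295520
  x_1 = 0.300000 - (-0.655336)/1.295520 = 0.805848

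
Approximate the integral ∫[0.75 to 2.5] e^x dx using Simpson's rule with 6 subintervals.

f(x) = e^x
a = 0.75, b = 2.5, n = 6
h = (b - a)/n = 0.291667

Simpson's rule: (h/3)[f(x₀) + 4f(x₁) + 2f(x₂) + ... + f(xₙ)]

x_0 = 0.7500, f(x_0) = 2.117000, coefficient = 1
x_1 = 1.0417, f(x_1) = 2.833936, coefficient = 4
x_2 = 1.3333, f(x_2) = 3.793668, coefficient = 2
x_3 = 1.6250, f(x_3) = 5.078419, coefficient = 4
x_4 = 1.9167, f(x_4) = 6.798260, coefficient = 2
x_5 = 2.2083, f(x_5) = 9.100536, coefficient = 4
x_6 = 2.5000, f(x_6) = 12.182494, coefficient = 1

I ≈ (0.291667/3) × 103.534915 = 10.065895
Exact value: 10.065494
Error: 0.000401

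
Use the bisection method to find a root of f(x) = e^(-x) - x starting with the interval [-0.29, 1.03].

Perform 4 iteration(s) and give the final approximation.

f(x) = e^(-x) - x
Initial interval: [-0.29, 1.03]

Iteration 1:
  c_1 = (-0.290000 + 1.030000)/2 = 0.370000
  f(c_1) = f(0.370000) = 0.320734
  f(a) × f(c) ≥ 0, new interval: [0.370000, 1.030000]
Iteration 2:
  c_2 = (0.370000 + 1.030000)/2 = 0.700000
  f(c_2) = f(0.700000) = -0.203415
  f(a) × f(c) < 0, new interval: [0.370000, 0.700000]
Iteration 3:
  c_3 = (0.370000 + 0.700000)/2 = 0.535000
  f(c_3) = f(0.535000) = 0.050669
  f(a) × f(c) ≥ 0, new interval: [0.535000, 0.700000]
Iteration 4:
  c_4 = (0.535000 + 0.700000)/2 = 0.617500
  f(c_4) = f(0.617500) = -0.078209
  f(a) × f(c) < 0, new interval: [0.535000, 0.617500]

After 4 iteration(s), the approximation is c_4 = 0.617500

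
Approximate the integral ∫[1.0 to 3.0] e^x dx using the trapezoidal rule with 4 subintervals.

f(x) = e^x
a = 1.0, b = 3.0, n = 4
h = (b - a)/n = 0.500000

Trapezoidal rule: (h/2)[f(x₀) + 2f(x₁) + 2f(x₂) + ... + f(xₙ)]

x_0 = 1.0000, f(x_0) = 2.718282, coefficient = 1
x_1 = 1.5000, f(x_1) = 4.481689, coefficient = 2
x_2 = 2.0000, f(x_2) = 7.389056, coefficient = 2
x_3 = 2.5000, f(x_3) = 12.182494, coefficient = 2
x_4 = 3.0000, f(x_4) = 20.085537, coefficient = 1

I ≈ (0.500000/2) × 70.910297 = 17.727574
Exact value: 17.367255
Error: 0.360319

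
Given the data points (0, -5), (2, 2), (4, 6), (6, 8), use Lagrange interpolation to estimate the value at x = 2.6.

Lagrange interpolation formula:
P(x) = Σ yᵢ × Lᵢ(x)
where Lᵢ(x) = Π_{j≠i} (x - xⱼ)/(xᵢ - xⱼ)

L_0(2.6) = (2.6 - 2)/(0 - 2) × (2.6 - 4)/(0 - 4) × (2.6 - 6)/(0 - 6) = -0.059500
L_1(2.6) = (2.6 - 0)/(2 - 0) × (2.6 - 4)/(2 - 4) × (2.6 - 6)/(2 - 6) = 0.773500
L_2(2.6) = (2.6 - 0)/(4 - 0) × (2.6 - 2)/(4 - 2) × (2.6 - 6)/(4 - 6) = 0.331500
L_3(2.6) = (2.6 - 0)/(6 - 0) × (2.6 - 2)/(6 - 2) × (2.6 - 4)/(6 - 4) = -0.045500

P(2.6) = (-5)×L_0(2.6) + 2×L_1(2.6) + 6×L_2(2.6) + 8×L_3(2.6)
P(2.6) = 3.469500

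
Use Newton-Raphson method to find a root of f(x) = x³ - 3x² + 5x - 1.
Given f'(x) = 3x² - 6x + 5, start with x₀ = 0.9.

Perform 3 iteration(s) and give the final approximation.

f(x) = x³ - 3x² + 5x - 1
f'(x) = 3x² - 6x + 5
x₀ = 0.9

Newton-Raphson formula: x_{n+1} = x_n - f(x_n)/f'(x_n)

Iteration 1:
  f(0.900000) = 1.799000
  f'(0.900000) = 2.030000
  x_1 = 0.900000 - 1.799000/2.030000 = 0.013793
Iteration 2:
  f(0.013793) = -0.931603
  f'(0.013793) = 4.917812
  x_2 = 0.013793 - (-0.931603)/4.917812 = 0.203227
Iteration 3:
  f(0.203227) = -0.099373
  f'(0.203227) = 3.904539
  x_3 = 0.203227 - (-0.099373)/3.904539 = 0.228678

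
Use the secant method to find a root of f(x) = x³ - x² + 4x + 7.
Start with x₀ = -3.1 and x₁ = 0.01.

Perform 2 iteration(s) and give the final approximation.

f(x) = x³ - x² + 4x + 7
x₀ = -3.1, x₁ = 0.01

Secant formula: x_{n+1} = x_n - f(x_n)(x_n - x_{n-1})/(f(x_n) - f(x_{n-1}))

Iteration 1:
  f(-3.100000) = -44.801000
  f(0.010000) = 7.039901
  x_2 = 0.010000 - 7.039901×(0.010000 - (-3.100000))/(7.039901 - (-44.801000))
       = -0.412332
Iteration 2:
  f(0.010000) = 7.039901
  f(-0.412332) = 5.110548
  x_3 = -0.412332 - 5.110548×(-0.412332 - 0.010000)/(5.110548 - 7.039901)
       = -1.531024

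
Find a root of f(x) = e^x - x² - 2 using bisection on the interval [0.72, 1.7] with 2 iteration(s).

f(x) = e^x - x² - 2
Initial interval: [0.72, 1.7]

Iteration 1:
  c_1 = (0.720000 + 1.700000)/2 = 1.210000
  f(c_1) = f(1.210000) = -0.110615
  f(a) × f(c) ≥ 0, new interval: [1.210000, 1.700000]
Iteration 2:
  c_2 = (1.210000 + 1.700000)/2 = 1.455000
  f(c_2) = f(1.455000) = 0.167458
  f(a) × f(c) < 0, new interval: [1.210000, 1.455000]

After 2 iteration(s), the approximation is c_2 = 1.455000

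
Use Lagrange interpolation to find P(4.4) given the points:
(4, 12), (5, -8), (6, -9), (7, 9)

Lagrange interpolation formula:
P(x) = Σ yᵢ × Lᵢ(x)
where Lᵢ(x) = Π_{j≠i} (x - xⱼ)/(xᵢ - xⱼ)

L_0(4.4) = (4.4 - 5)/(4 - 5) × (4.4 - 6)/(4 - 6) × (4.4 - 7)/(4 - 7) = 0.416000
L_1(4.4) = (4.4 - 4)/(5 - 4) × (4.4 - 6)/(5 - 6) × (4.4 - 7)/(5 - 7) = 0.832000
L_2(4.4) = (4.4 - 4)/(6 - 4) × (4.4 - 5)/(6 - 5) × (4.4 - 7)/(6 - 7) = -0.312000
L_3(4.4) = (4.4 - 4)/(7 - 4) × (4.4 - 5)/(7 - 5) × (4.4 - 6)/(7 - 6) = 0.064000

P(4.4) = 12×L_0(4.4) + (-8)×L_1(4.4) + (-9)×L_2(4.4) + 9×L_3(4.4)
P(4.4) = 1.720000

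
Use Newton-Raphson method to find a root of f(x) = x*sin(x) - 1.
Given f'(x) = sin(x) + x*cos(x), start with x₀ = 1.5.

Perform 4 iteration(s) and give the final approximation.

f(x) = x*sin(x) - 1
f'(x) = sin(x) + x*cos(x)
x₀ = 1.5

Newton-Raphson formula: x_{n+1} = x_n - f(x_n)/f'(x_n)

Iteration 1:
  f(1.500000) = 0.496242
  f'(1.500000) = 1.103601
  x_1 = 1.500000 - 0.496242/1.103601 = 1.050342
Iteration 2:
  f(1.050342) = -0.088730
  f'(1.050342) = 1.389902
  x_2 = 1.050342 - (-0.088730)/1.389902 = 1.114181
Iteration 3:
  f(1.114181) = 0.000033
  f'(1.114181) = 1.388807
  x_3 = 1.114181 - 0.000033/1.388807 = 1.114157
Iteration 4:
  f(1.114157) = 0.000000
  f'(1.114157) = 1.388809
  x_4 = 1.114157 - 0.000000/1.388809 = 1.114157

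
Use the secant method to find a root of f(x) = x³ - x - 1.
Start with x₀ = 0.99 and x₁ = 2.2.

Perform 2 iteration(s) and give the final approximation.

f(x) = x³ - x - 1
x₀ = 0.99, x₁ = 2.2

Secant formula: x_{n+1} = x_n - f(x_n)(x_n - x_{n-1})/(f(x_n) - f(x_{n-1}))

Iteration 1:
  f(0.990000) = -1.019701
  f(2.200000) = 7.448000
  x_2 = 2.200000 - 7.448000×(2.200000 - 0.990000)/(7.448000 - (-1.019701))
       = 1.135711
Iteration 2:
  f(2.200000) = 7.448000
  f(1.135711) = -0.670826
  x_3 = 1.135711 - (-0.670826)×(1.135711 - 2.200000)/(-0.670826 - 7.448000)
       = 1.223649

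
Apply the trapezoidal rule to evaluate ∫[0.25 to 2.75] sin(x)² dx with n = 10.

f(x) = sin(x)²
a = 0.25, b = 2.75, n = 10
h = (b - a)/n = 0.250000

Trapezoidal rule: (h/2)[f(x₀) + 2f(x₁) + 2f(x₂) + ... + f(xₙ)]

x_0 = 0.2500, f(x_0) = 0.061209, coefficient = 1
x_1 = 0.5000, f(x_1) = 0.229849, coefficient = 2
x_2 = 0.7500, f(x_2) = 0.464631, coefficient = 2
x_3 = 1.0000, f(x_3) = 0.708073, coefficient = 2
x_4 = 1.2500, f(x_4) = 0.900572, coefficient = 2
x_5 = 1.5000, f(x_5) = 0.994996, coefficient = 2
x_6 = 1.7500, f(x_6) = 0.968228, coefficient = 2
x_7 = 2.0000, f(x_7) = 0.826822, coefficient = 2
x_8 = 2.2500, f(x_8) = 0.605398, coefficient = 2
x_9 = 2.5000, f(x_9) = 0.358169, coefficient = 2
x_10 = 2.7500, f(x_10) = 0.145665, coefficient = 1

I ≈ (0.250000/2) × 12.320351 = 1.540044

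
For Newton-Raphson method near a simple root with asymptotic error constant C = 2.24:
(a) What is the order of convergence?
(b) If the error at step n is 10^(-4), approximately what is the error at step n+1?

(a) Newton-Raphson has quadratic (order 2) convergence near simple roots.
    This means |e_{n+1}| ≈ C|e_n|².

(b) With |e_n| = 10^(-4) and C = 2.24:
    |e_{n+1}| ≈ 2.24 × (10^(-4))² = 2.24 × 10^(-8)

(a) 2 (quadratic); (b) |e_{n+1}| ≈ 2.240e-08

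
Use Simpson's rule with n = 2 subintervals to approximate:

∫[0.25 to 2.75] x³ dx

f(x) = x³
a = 0.25, b = 2.75, n = 2
h = (b - a)/n = 1.250000

Simpson's rule: (h/3)[f(x₀) + 4f(x₁) + 2f(x₂) + ... + f(xₙ)]

x_0 = 0.2500, f(x_0) = 0.015625, coefficient = 1
x_1 = 1.5000, f(x_1) = 3.375000, coefficient = 4
x_2 = 2.7500, f(x_2) = 20.796875, coefficient = 1

I ≈ (1.250000/3) × 34.312500 = 14.296875
Exact value: 14.296875
Error: 0.000000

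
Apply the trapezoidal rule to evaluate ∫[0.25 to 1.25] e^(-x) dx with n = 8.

f(x) = e^(-x)
a = 0.25, b = 1.25, n = 8
h = (b - a)/n = 0.125000

Trapezoidal rule: (h/2)[f(x₀) + 2f(x₁) + 2f(x₂) + ... + f(xₙ)]

x_0 = 0.2500, f(x_0) = 0.778801, coefficient = 1
x_1 = 0.3750, f(x_1) = 0.687289, coefficient = 2
x_2 = 0.5000, f(x_2) = 0.606531, coefficient = 2
x_3 = 0.6250, f(x_3) = 0.535261, coefficient = 2
x_4 = 0.7500, f(x_4) = 0.472367, coefficient = 2
x_5 = 0.8750, f(x_5) = 0.416862, coefficient = 2
x_6 = 1.0000, f(x_6) = 0.367879, coefficient = 2
x_7 = 1.1250, f(x_7) = 0.324652, coefficient = 2
x_8 = 1.2500, f(x_8) = 0.286505, coefficient = 1

I ≈ (0.125000/2) × 7.886989 = 0.492937
Exact value: 0.492296
Error: 0.000641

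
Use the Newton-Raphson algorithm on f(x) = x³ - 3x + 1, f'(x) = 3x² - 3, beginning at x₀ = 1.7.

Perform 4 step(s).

f(x) = x³ - 3x + 1
f'(x) = 3x² - 3
x₀ = 1.7

Newton-Raphson formula: x_{n+1} = x_n - f(x_n)/f'(x_n)

Iteration 1:
  f(1.700000) = 0.813000
  f'(1.700000) = 5.670000
  x_1 = 1.700000 - 0.813000/5.670000 = 1.556614
Iteration 2:
  f(1.556614) = 0.101906
  f'(1.556614) = 4.269139
  x_2 = 1.556614 - 0.101906/4.269139 = 1.532743
Iteration 3:
  f(1.532743) = 0.002647
  f'(1.532743) = 4.047907
  x_3 = 1.532743 - 0.002647/4.047907 = 1.532089
Iteration 4:
  f(1.532089) = 0.000002
  f'(1.532089) = 4.041894
  x_4 = 1.532089 - 0.000002/4.041894 = 1.532089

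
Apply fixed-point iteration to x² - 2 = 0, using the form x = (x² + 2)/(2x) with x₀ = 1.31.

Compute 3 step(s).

Equation: x² - 2 = 0
Fixed-point form: x = (x² + 2)/(2x)
x₀ = 1.31

x_1 = g(1.310000) = 1.418359
x_2 = g(1.418359) = 1.414220
x_3 = g(1.414220) = 1.414214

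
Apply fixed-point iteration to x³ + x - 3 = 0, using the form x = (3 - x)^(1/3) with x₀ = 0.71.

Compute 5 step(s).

Equation: x³ + x - 3 = 0
Fixed-point form: x = (3 - x)^(1/3)
x₀ = 0.71

x_1 = g(0.710000) = 1.318090
x_2 = g(1.318090) = 1.189235
x_3 = g(1.189235) = 1.218861
x_4 = g(1.218861) = 1.212177
x_5 = g(1.212177) = 1.213691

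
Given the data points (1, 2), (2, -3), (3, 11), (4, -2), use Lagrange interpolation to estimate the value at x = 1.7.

Lagrange interpolation formula:
P(x) = Σ yᵢ × Lᵢ(x)
where Lᵢ(x) = Π_{j≠i} (x - xⱼ)/(xᵢ - xⱼ)

L_0(1.7) = (1.7 - 2)/(1 - 2) × (1.7 - 3)/(1 - 3) × (1.7 - 4)/(1 - 4) = 0.149500
L_1(1.7) = (1.7 - 1)/(2 - 1) × (1.7 - 3)/(2 - 3) × (1.7 - 4)/(2 - 4) = 1.046500
L_2(1.7) = (1.7 - 1)/(3 - 1) × (1.7 - 2)/(3 - 2) × (1.7 - 4)/(3 - 4) = -0.241500
L_3(1.7) = (1.7 - 1)/(4 - 1) × (1.7 - 2)/(4 - 2) × (1.7 - 3)/(4 - 3) = 0.045500

P(1.7) = 2×L_0(1.7) + (-3)×L_1(1.7) + 11×L_2(1.7) + (-2)×L_3(1.7)
P(1.7) = -5.588000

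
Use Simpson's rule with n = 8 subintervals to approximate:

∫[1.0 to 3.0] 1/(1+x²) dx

f(x) = 1/(1+x²)
a = 1.0, b = 3.0, n = 8
h = (b - a)/n = 0.250000

Simpson's rule: (h/3)[f(x₀) + 4f(x₁) + 2f(x₂) + ... + f(xₙ)]

x_0 = 1.0000, f(x_0) = 0.500000, coefficient = 1
x_1 = 1.2500, f(x_1) = 0.390244, coefficient = 4
x_2 = 1.5000, f(x_2) = 0.307692, coefficient = 2
x_3 = 1.7500, f(x_3) = 0.246154, coefficient = 4
x_4 = 2.0000, f(x_4) = 0.200000, coefficient = 2
x_5 = 2.2500, f(x_5) = 0.164948, coefficient = 4
x_6 = 2.5000, f(x_6) = 0.137931, coefficient = 2
x_7 = 2.7500, f(x_7) = 0.116788, coefficient = 4
x_8 = 3.0000, f(x_8) = 0.100000, coefficient = 1

I ≈ (0.250000/3) × 5.563785 = 0.463649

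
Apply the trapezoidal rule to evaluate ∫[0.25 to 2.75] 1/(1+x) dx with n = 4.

f(x) = 1/(1+x)
a = 0.25, b = 2.75, n = 4
h = (b - a)/n = 0.625000

Trapezoidal rule: (h/2)[f(x₀) + 2f(x₁) + 2f(x₂) + ... + f(xₙ)]

x_0 = 0.2500, f(x_0) = 0.800000, coefficient = 1
x_1 = 0.8750, f(x_1) = 0.533333, coefficient = 2
x_2 = 1.5000, f(x_2) = 0.400000, coefficient = 2
x_3 = 2.1250, f(x_3) = 0.320000, coefficient = 2
x_4 = 2.7500, f(x_4) = 0.266667, coefficient = 1

I ≈ (0.625000/2) × 3.573333 = 1.116667
Exact value: 1.098612
Error: 0.018054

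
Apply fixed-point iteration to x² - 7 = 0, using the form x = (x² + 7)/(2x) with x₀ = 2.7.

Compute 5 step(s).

Equation: x² - 7 = 0
Fixed-point form: x = (x² + 7)/(2x)
x₀ = 2.7

x_1 = g(2.700000) = 2.646296
x_2 = g(2.646296) = 2.645751
x_3 = g(2.645751) = 2.645751
x_4 = g(2.645751) = 2.645751
x_5 = g(2.645751) = 2.645751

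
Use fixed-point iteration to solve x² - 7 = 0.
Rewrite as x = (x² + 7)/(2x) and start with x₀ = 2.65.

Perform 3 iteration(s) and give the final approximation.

Equation: x² - 7 = 0
Fixed-point form: x = (x² + 7)/(2x)
x₀ = 2.65

x_1 = g(2.650000) = 2.645755
x_2 = g(2.645755) = 2.645751
x_3 = g(2.645751) = 2.645751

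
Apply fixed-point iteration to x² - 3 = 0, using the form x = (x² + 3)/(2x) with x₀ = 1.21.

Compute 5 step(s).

Equation: x² - 3 = 0
Fixed-point form: x = (x² + 3)/(2x)
x₀ = 1.21

x_1 = g(1.210000) = 1.844669
x_2 = g(1.844669) = 1.735489
x_3 = g(1.735489) = 1.732054
x_4 = g(1.732054) = 1.732051
x_5 = g(1.732051) = 1.732051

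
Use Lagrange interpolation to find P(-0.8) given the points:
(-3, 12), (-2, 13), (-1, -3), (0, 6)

Lagrange interpolation formula:
P(x) = Σ yᵢ × Lᵢ(x)
where Lᵢ(x) = Π_{j≠i} (x - xⱼ)/(xᵢ - xⱼ)

L_0(-0.8) = (-0.8 - (-2))/(-3 - (-2)) × (-0.8 - (-1))/(-3 - (-1)) × (-0.8 - 0)/(-3 - 0) = 0.032000
L_1(-0.8) = (-0.8 - (-3))/(-2 - (-3)) × (-0.8 - (-1))/(-2 - (-1)) × (-0.8 - 0)/(-2 - 0) = -0.176000
L_2(-0.8) = (-0.8 - (-3))/(-1 - (-3)) × (-0.8 - (-2))/(-1 - (-2)) × (-0.8 - 0)/(-1 - 0) = 1.056000
L_3(-0.8) = (-0.8 - (-3))/(0 - (-3)) × (-0.8 - (-2))/(0 - (-2)) × (-0.8 - (-1))/(0 - (-1)) = 0.088000

P(-0.8) = 12×L_0(-0.8) + 13×L_1(-0.8) + (-3)×L_2(-0.8) + 6×L_3(-0.8)
P(-0.8) = -4.544000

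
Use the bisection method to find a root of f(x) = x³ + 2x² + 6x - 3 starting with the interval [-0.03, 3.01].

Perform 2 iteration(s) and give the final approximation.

f(x) = x³ + 2x² + 6x - 3
Initial interval: [-0.03, 3.01]

Iteration 1:
  c_1 = (-0.030000 + 3.010000)/2 = 1.490000
  f(c_1) = f(1.490000) = 13.688149
  f(a) × f(c) < 0, new interval: [-0.030000, 1.490000]
Iteration 2:
  c_2 = (-0.030000 + 1.490000)/2 = 0.730000
  f(c_2) = f(0.730000) = 2.834817
  f(a) × f(c) < 0, new interval: [-0.030000, 0.730000]

After 2 iteration(s), the approximation is c_2 = 0.730000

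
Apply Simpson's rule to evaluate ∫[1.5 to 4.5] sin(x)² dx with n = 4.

f(x) = sin(x)²
a = 1.5, b = 4.5, n = 4
h = (b - a)/n = 0.750000

Simpson's rule: (h/3)[f(x₀) + 4f(x₁) + 2f(x₂) + ... + f(xₙ)]

x_0 = 1.5000, f(x_0) = 0.994996, coefficient = 1
x_1 = 2.2500, f(x_1) = 0.605398, coefficient = 4
x_2 = 3.0000, f(x_2) = 0.019915, coefficient = 2
x_3 = 3.7500, f(x_3) = 0.326682, coefficient = 4
x_4 = 4.5000, f(x_4) = 0.955565, coefficient = 1

I ≈ (0.750000/3) × 5.718712 = 1.429678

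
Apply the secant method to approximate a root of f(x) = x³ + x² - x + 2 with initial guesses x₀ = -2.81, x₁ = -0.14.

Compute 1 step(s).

f(x) = x³ + x² - x + 2
x₀ = -2.81, x₁ = -0.14

Secant formula: x_{n+1} = x_n - f(x_n)(x_n - x_{n-1})/(f(x_n) - f(x_{n-1}))

Iteration 1:
  f(-2.810000) = -9.481941
  f(-0.140000) = 2.156856
  x_2 = -0.140000 - 2.156856×(-0.140000 - (-2.810000))/(2.156856 - (-9.481941))
       = -0.634794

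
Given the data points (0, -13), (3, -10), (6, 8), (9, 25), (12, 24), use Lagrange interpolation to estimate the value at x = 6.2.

Lagrange interpolation formula:
P(x) = Σ yᵢ × Lᵢ(x)
where Lᵢ(x) = Π_{j≠i} (x - xⱼ)/(xᵢ - xⱼ)

L_0(6.2) = (6.2 - 3)/(0 - 3) × (6.2 - 6)/(0 - 6) × (6.2 - 9)/(0 - 9) × (6.2 - 12)/(0 - 12) = 0.005347
L_1(6.2) = (6.2 - 0)/(3 - 0) × (6.2 - 6)/(3 - 6) × (6.2 - 9)/(3 - 9) × (6.2 - 12)/(3 - 12) = -0.041435
L_2(6.2) = (6.2 - 0)/(6 - 0) × (6.2 - 3)/(6 - 3) × (6.2 - 9)/(6 - 9) × (6.2 - 12)/(6 - 12) = 0.994449
L_3(6.2) = (6.2 - 0)/(9 - 0) × (6.2 - 3)/(9 - 3) × (6.2 - 6)/(9 - 6) × (6.2 - 12)/(9 - 12) = 0.047355
L_4(6.2) = (6.2 - 0)/(12 - 0) × (6.2 - 3)/(12 - 3) × (6.2 - 6)/(12 - 6) × (6.2 - 9)/(12 - 9) = -0.005715

P(6.2) = (-13)×L_0(6.2) + (-10)×L_1(6.2) + 8×L_2(6.2) + 25×L_3(6.2) + 24×L_4(6.2)
P(6.2) = 9.347147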